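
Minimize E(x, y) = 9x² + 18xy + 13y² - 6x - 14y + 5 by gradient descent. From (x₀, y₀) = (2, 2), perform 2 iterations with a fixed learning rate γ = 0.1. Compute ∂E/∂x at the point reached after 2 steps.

575.76

∇E = (18x + 18y - 6, 18x + 26y - 14)
(x₁, y₁) = (2, 2) − 0.1·(66, 74) = (-4.6, -5.4)
(x₂, y₂) = (-4.6, -5.4) − 0.1·(-186, -237.2) = (14, 18.32)
∂E/∂x at (14, 18.32) = 575.76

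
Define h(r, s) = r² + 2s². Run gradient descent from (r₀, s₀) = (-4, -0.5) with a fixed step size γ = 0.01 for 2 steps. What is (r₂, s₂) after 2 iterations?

(-3.8416, -0.4608)

∇h = (2r, 4s)
(r₁, s₁) = (-4, -0.5) − 0.01·(-8, -2) = (-3.92, -0.48)
(r₂, s₂) = (-3.92, -0.48) − 0.01·(-7.84, -1.92) = (-3.8416, -0.4608)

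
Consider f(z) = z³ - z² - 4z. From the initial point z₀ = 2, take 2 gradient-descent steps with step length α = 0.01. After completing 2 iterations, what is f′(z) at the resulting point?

3.256869894912

f′(z) = 3z² - 2z - 4
Step 1: f′(2) = 4; z₁ = 2 − 0.01·4 = 1.96
Step 2: f′(1.96) = 3.6048; z₂ = 1.96 − 0.01·3.6048 = 1.923952
f′(z) at (1.923952) = 3.256869894912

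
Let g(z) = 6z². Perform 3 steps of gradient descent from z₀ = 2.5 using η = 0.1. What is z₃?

-0.02

g′(z) = 12z
z₁ = 2.5 − 0.1·30 = -0.5
z₂ = -0.5 − 0.1·(-6) = 0.1
z₃ = 0.1 − 0.1·1.2 = -0.02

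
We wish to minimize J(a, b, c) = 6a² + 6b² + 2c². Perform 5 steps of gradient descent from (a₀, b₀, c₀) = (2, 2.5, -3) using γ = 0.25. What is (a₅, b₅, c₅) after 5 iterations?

(-64, -80, 0)

∇J = (12a, 12b, 4c)
(a₁, b₁, c₁) = (2, 2.5, -3) − 0.25·(24, 30, -12) = (-4, -5, 0)
(a₂, b₂, c₂) = (-4, -5, 0) − 0.25·(-48, -60, 0) = (8, 10, 0)
(a₃, b₃, c₃) = (8, 10, 0) − 0.25·(96, 120, 0) = (-16, -20, 0)
(a₄, b₄, c₄) = (-16, -20, 0) − 0.25·(-192, -240, 0) = (32, 40, 0)
(a₅, b₅, c₅) = (32, 40, 0) − 0.25·(384, 480, 0) = (-64, -80, 0)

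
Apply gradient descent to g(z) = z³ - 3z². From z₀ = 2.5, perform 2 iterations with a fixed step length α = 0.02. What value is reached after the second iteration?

2.3631625

g′(z) = 3z² - 6z
Step 1: g′(2.5) = 3.75; z₁ = 2.5 − 0.02·3.75 = 2.425
Step 2: g′(2.425) = 3.091875; z₂ = 2.425 − 0.02·3.091875 = 2.3631625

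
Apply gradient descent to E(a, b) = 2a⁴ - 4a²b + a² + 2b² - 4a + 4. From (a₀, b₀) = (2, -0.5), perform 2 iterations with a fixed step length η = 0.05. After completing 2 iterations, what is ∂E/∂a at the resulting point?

∇E = (8a³ - 8ab + 2a - 4, -4a² + 4b)
Step 1: at (2, -0.5), ∇E = (72, -18) → (2, -0.5) − 0.05·(72, -18) = (-1.6, 0.4)
Step 2: at (-1.6, 0.4), ∇E = (-34.848, -8.64) → (-1.6, 0.4) − 0.05·(-34.848, -8.64) = (0.1424, 0.832)
∂E/∂a at (0.1424, 0.832) = -4.639913975808

-4.639913975808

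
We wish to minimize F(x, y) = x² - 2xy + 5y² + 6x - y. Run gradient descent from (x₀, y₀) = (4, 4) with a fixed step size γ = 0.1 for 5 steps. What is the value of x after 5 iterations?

-0.02112

∇F = (2x - 2y + 6, -2x + 10y - 1)
(x₁, y₁) = (4, 4) − 0.1·(6, 31) = (3.4, 0.9)
(x₂, y₂) = (3.4, 0.9) − 0.1·(11, 1.2) = (2.3, 0.78)
(x₃, y₃) = (2.3, 0.78) − 0.1·(9.04, 2.2) = (1.396, 0.56)
(x₄, y₄) = (1.396, 0.56) − 0.1·(7.672, 1.808) = (0.6288, 0.3792)
(x₅, y₅) = (0.6288, 0.3792) − 0.1·(6.4992, 1.5344) = (-0.02112, 0.22576)
x = -0.02112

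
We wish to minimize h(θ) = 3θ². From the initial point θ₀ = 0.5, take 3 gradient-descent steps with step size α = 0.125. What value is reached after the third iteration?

h′(θ) = 6θ
Step 1: h′(0.5) = 3; θ₁ = 0.5 − 0.125·3 = 0.125
Step 2: h′(0.125) = 0.75; θ₂ = 0.125 − 0.125·0.75 = 0.03125
Step 3: h′(0.03125) = 0.1875; θ₃ = 0.03125 − 0.125·0.1875 = 0.0078125

0.0078125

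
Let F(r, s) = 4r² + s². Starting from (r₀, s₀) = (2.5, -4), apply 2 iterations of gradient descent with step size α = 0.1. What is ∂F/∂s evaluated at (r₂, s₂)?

∇F = (8r, 2s)
Step 1: at (2.5, -4), ∇F = (20, -8) → (2.5, -4) − 0.1·(20, -8) = (0.5, -3.2)
Step 2: at (0.5, -3.2), ∇F = (4, -6.4) → (0.5, -3.2) − 0.1·(4, -6.4) = (0.1, -2.56)
∂F/∂s at (0.1, -2.56) = -5.12

-5.12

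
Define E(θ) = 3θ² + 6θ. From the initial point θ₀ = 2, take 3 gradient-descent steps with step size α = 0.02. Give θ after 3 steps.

E′(θ) = 6θ + 6
θ₁ = 2 − 0.02·18 = 1.64
θ₂ = 1.64 − 0.02·15.84 = 1.3232
θ₃ = 1.3232 − 0.02·13.9392 = 1.044416

1.044416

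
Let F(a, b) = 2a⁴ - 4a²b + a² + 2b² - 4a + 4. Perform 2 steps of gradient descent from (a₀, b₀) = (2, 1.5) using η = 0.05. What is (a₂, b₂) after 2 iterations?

(0.2, 1.6)

∇F = (8a³ - 8ab + 2a - 4, -4a² + 4b)
(a₁, b₁) = (2, 1.5) − 0.05·(40, -10) = (0, 2)
(a₂, b₂) = (0, 2) − 0.05·(-4, 8) = (0.2, 1.6)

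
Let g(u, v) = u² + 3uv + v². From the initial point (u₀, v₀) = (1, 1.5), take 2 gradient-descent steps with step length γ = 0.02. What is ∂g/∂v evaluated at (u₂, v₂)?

4.8024

∇g = (2u + 3v, 3u + 2v)
(u₁, v₁) = (1, 1.5) − 0.02·(6.5, 6) = (0.87, 1.38)
(u₂, v₂) = (0.87, 1.38) − 0.02·(5.88, 5.37) = (0.7524, 1.2726)
∂g/∂v at (0.7524, 1.2726) = 4.8024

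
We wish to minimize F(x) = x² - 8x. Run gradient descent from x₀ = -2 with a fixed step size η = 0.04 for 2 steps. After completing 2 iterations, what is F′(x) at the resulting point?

-10.1568

F′(x) = 2x - 8
x₁ = -2 − 0.04·(-12) = -1.52
x₂ = -1.52 − 0.04·(-11.04) = -1.0784
F′(x) at (-1.0784) = -10.1568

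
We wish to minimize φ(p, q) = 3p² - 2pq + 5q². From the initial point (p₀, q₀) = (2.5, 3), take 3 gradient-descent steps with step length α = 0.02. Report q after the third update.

∇φ = (6p - 2q, -2p + 10q)
Step 1: at (2.5, 3), ∇φ = (9, 25) → (2.5, 3) − 0.02·(9, 25) = (2.32, 2.5)
Step 2: at (2.32, 2.5), ∇φ = (8.92, 20.36) → (2.32, 2.5) − 0.02·(8.92, 20.36) = (2.1416, 2.0928)
Step 3: at (2.1416, 2.0928), ∇φ = (8.664, 16.6448) → (2.1416, 2.0928) − 0.02·(8.664, 16.6448) = (1.96832, 1.759904)
q = 1.759904

1.759904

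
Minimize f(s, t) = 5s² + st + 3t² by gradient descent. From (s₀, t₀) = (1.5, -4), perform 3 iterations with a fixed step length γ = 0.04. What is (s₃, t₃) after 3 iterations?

(0.551936, -1.853184)

∇f = (10s + t, s + 6t)
(s₁, t₁) = (1.5, -4) − 0.04·(11, -22.5) = (1.06, -3.1)
(s₂, t₂) = (1.06, -3.1) − 0.04·(7.5, -17.54) = (0.76, -2.3984)
(s₃, t₃) = (0.76, -2.3984) − 0.04·(5.2016, -13.6304) = (0.551936, -1.853184)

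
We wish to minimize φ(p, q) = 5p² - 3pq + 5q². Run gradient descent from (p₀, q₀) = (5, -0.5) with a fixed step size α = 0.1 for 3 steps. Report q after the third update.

∇φ = (10p - 3q, -3p + 10q)
(p₁, q₁) = (5, -0.5) − 0.1·(51.5, -20) = (-0.15, 1.5)
(p₂, q₂) = (-0.15, 1.5) − 0.1·(-6, 15.45) = (0.45, -0.045)
(p₃, q₃) = (0.45, -0.045) − 0.1·(4.635, -1.8) = (-0.0135, 0.135)
q = 0.135

0.135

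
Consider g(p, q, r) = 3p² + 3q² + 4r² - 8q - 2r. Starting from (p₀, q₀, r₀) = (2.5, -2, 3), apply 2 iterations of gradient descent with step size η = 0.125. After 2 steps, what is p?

0.15625

∇g = (6p, 6q - 8, 8r - 2)
Step 1: at (2.5, -2, 3), ∇g = (15, -20, 22) → (2.5, -2, 3) − 0.125·(15, -20, 22) = (0.625, 0.5, 0.25)
Step 2: at (0.625, 0.5, 0.25), ∇g = (3.75, -5, 0) → (0.625, 0.5, 0.25) − 0.125·(3.75, -5, 0) = (0.15625, 1.125, 0.25)
p = 0.15625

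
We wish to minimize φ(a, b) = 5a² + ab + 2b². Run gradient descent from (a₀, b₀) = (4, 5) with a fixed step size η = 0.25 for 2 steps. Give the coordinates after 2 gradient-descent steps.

(11.125, 1.8125)

∇φ = (10a + b, a + 4b)
(a₁, b₁) = (4, 5) − 0.25·(45, 24) = (-7.25, -1)
(a₂, b₂) = (-7.25, -1) − 0.25·(-73.5, -11.25) = (11.125, 1.8125)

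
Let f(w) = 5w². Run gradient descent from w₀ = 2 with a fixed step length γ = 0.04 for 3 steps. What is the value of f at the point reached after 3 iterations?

0.93312

f′(w) = 10w
w₁ = 2 − 0.04·20 = 1.2
w₂ = 1.2 − 0.04·12 = 0.72
w₃ = 0.72 − 0.04·7.2 = 0.432
f(0.432) = 0.93312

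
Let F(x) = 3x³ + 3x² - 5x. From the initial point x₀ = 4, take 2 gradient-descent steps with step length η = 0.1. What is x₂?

F′(x) = 9x² + 6x - 5
Step 1: F′(4) = 163; x₁ = 4 − 0.1·163 = -12.3
Step 2: F′(-12.3) = 1282.81; x₂ = -12.3 − 0.1·1282.81 = -140.581

-140.581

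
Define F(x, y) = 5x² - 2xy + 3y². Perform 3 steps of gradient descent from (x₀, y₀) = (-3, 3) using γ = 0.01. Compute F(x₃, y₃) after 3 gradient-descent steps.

∇F = (10x - 2y, -2x + 6y)
Step 1: at (-3, 3), ∇F = (-36, 24) → (-3, 3) − 0.01·(-36, 24) = (-2.64, 2.76)
Step 2: at (-2.64, 2.76), ∇F = (-31.92, 21.84) → (-2.64, 2.76) − 0.01·(-31.92, 21.84) = (-2.3208, 2.5416)
Step 3: at (-2.3208, 2.5416), ∇F = (-28.2912, 19.8912) → (-2.3208, 2.5416) − 0.01·(-28.2912, 19.8912) = (-2.037888, 2.342688)
F(-2.037888, 2.342688) = 46.77777022464

46.77777022464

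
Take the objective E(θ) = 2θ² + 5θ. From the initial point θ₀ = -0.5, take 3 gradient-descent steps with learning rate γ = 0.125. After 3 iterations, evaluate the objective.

-3.107421875

E′(θ) = 4θ + 5
Step 1: E′(-0.5) = 3; θ₁ = -0.5 − 0.125·3 = -0.875
Step 2: E′(-0.875) = 1.5; θ₂ = -0.875 − 0.125·1.5 = -1.0625
Step 3: E′(-1.0625) = 0.75; θ₃ = -1.0625 − 0.125·0.75 = -1.15625
E(-1.15625) = -3.107421875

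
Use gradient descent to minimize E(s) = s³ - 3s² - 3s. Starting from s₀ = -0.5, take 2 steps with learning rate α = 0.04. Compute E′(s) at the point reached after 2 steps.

E′(s) = 3s² - 6s - 3
s₁ = -0.5 − 0.04·0.75 = -0.53
s₂ = -0.53 − 0.04·1.0227 = -0.570908
E′(s) at (-0.570908) = 1.403255833392

1.403255833392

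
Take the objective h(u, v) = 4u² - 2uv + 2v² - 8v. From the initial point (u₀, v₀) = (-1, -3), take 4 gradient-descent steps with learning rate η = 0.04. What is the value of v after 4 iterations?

-0.6976384

∇h = (8u - 2v, -2u + 4v - 8)
Step 1: at (-1, -3), ∇h = (-2, -18) → (-1, -3) − 0.04·(-2, -18) = (-0.92, -2.28)
Step 2: at (-0.92, -2.28), ∇h = (-2.8, -15.28) → (-0.92, -2.28) − 0.04·(-2.8, -15.28) = (-0.808, -1.6688)
Step 3: at (-0.808, -1.6688), ∇h = (-3.1264, -13.0592) → (-0.808, -1.6688) − 0.04·(-3.1264, -13.0592) = (-0.682944, -1.146432)
Step 4: at (-0.682944, -1.146432), ∇h = (-3.170688, -11.21984) → (-0.682944, -1.146432) − 0.04·(-3.170688, -11.21984) = (-0.55611648, -0.6976384)
v = -0.6976384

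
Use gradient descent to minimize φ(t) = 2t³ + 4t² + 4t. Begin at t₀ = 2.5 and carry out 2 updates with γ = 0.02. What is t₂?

0.793252

φ′(t) = 6t² + 8t + 4
Step 1: φ′(2.5) = 61.5; t₁ = 2.5 − 0.02·61.5 = 1.27
Step 2: φ′(1.27) = 23.8374; t₂ = 1.27 − 0.02·23.8374 = 0.793252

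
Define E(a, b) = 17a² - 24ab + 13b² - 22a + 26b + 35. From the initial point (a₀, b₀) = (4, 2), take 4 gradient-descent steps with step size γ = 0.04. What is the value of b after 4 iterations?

∇E = (34a - 24b - 22, -24a + 26b + 26)
Step 1: at (4, 2), ∇E = (66, -18) → (4, 2) − 0.04·(66, -18) = (1.36, 2.72)
Step 2: at (1.36, 2.72), ∇E = (-41.04, 64.08) → (1.36, 2.72) − 0.04·(-41.04, 64.08) = (3.0016, 0.1568)
Step 3: at (3.0016, 0.1568), ∇E = (76.2912, -41.9616) → (3.0016, 0.1568) − 0.04·(76.2912, -41.9616) = (-0.050048, 1.835264)
Step 4: at (-0.050048, 1.835264), ∇E = (-67.747968, 74.918016) → (-0.050048, 1.835264) − 0.04·(-67.747968, 74.918016) = (2.65987072, -1.16145664)
b = -1.16145664

-1.16145664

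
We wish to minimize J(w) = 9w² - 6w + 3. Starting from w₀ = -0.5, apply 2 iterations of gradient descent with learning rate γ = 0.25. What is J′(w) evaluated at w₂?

J′(w) = 18w - 6
Step 1: J′(-0.5) = -15; w₁ = -0.5 − 0.25·(-15) = 3.25
Step 2: J′(3.25) = 52.5; w₂ = 3.25 − 0.25·52.5 = -9.875
J′(w) at (-9.875) = -183.75

-183.75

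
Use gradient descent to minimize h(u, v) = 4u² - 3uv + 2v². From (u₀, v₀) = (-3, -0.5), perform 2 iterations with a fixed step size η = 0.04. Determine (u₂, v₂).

(-1.5216, -0.9072)

∇h = (8u - 3v, -3u + 4v)
Step 1: at (-3, -0.5), ∇h = (-22.5, 7) → (-3, -0.5) − 0.04·(-22.5, 7) = (-2.1, -0.78)
Step 2: at (-2.1, -0.78), ∇h = (-14.46, 3.18) → (-2.1, -0.78) − 0.04·(-14.46, 3.18) = (-1.5216, -0.9072)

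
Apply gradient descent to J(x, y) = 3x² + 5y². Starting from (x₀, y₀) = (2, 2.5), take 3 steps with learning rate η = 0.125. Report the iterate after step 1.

∇J = (6x, 10y)
Step 1: at (2, 2.5), ∇J = (12, 25) → (2, 2.5) − 0.125·(12, 25) = (0.5, -0.625)

(0.5, -0.625)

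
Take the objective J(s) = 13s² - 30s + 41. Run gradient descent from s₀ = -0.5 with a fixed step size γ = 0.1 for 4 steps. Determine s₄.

-9.6848

J′(s) = 26s - 30
s₁ = -0.5 − 0.1·(-43) = 3.8
s₂ = 3.8 − 0.1·68.8 = -3.08
s₃ = -3.08 − 0.1·(-110.08) = 7.928
s₄ = 7.928 − 0.1·176.128 = -9.6848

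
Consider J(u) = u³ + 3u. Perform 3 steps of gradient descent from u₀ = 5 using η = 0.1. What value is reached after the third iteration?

-14.6692912

J′(u) = 3u² + 3
u₁ = 5 − 0.1·78 = -2.8
u₂ = -2.8 − 0.1·26.52 = -5.452
u₃ = -5.452 − 0.1·92.172912 = -14.6692912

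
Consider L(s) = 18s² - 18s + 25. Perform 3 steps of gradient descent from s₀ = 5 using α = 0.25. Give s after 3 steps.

-2303.5

L′(s) = 36s - 18
s₁ = 5 − 0.25·162 = -35.5
s₂ = -35.5 − 0.25·(-1296) = 288.5
s₃ = 288.5 − 0.25·10368 = -2303.5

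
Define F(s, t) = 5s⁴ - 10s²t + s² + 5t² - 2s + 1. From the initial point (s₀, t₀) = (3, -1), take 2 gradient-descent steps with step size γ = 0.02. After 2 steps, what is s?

∇F = (20s³ - 20st + 2s - 2, -10s² + 10t)
(s₁, t₁) = (3, -1) − 0.02·(604, -100) = (-9.08, 1)
(s₂, t₂) = (-9.08, 1) − 0.02·(-14810.82624, -814.464) = (287.1365248, 17.28928)
s = 287.1365248

287.1365248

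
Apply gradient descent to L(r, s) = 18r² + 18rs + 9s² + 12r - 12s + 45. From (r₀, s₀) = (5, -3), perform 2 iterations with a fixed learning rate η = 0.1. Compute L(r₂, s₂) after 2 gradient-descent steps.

∇L = (36r + 18s + 12, 18r + 18s - 12)
(r₁, s₁) = (5, -3) − 0.1·(138, 24) = (-8.8, -5.4)
(r₂, s₂) = (-8.8, -5.4) − 0.1·(-402, -267.6) = (31.4, 21.36)
L(31.4, 21.36) = 34091.6784

34091.6784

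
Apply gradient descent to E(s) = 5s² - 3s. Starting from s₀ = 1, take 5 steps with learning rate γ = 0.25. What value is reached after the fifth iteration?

E′(s) = 10s - 3
Step 1: E′(1) = 7; s₁ = 1 − 0.25·7 = -0.75
Step 2: E′(-0.75) = -10.5; s₂ = -0.75 − 0.25·(-10.5) = 1.875
Step 3: E′(1.875) = 15.75; s₃ = 1.875 − 0.25·15.75 = -2.0625
Step 4: E′(-2.0625) = -23.625; s₄ = -2.0625 − 0.25·(-23.625) = 3.84375
Step 5: E′(3.84375) = 35.4375; s₅ = 3.84375 − 0.25·35.4375 = -5.015625

-5.015625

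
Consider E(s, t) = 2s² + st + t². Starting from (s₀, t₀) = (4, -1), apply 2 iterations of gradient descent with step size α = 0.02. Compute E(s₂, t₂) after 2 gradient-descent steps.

∇E = (4s + t, s + 2t)
Step 1: at (4, -1), ∇E = (15, 2) → (4, -1) − 0.02·(15, 2) = (3.7, -1.04)
Step 2: at (3.7, -1.04), ∇E = (13.76, 1.62) → (3.7, -1.04) − 0.02·(13.76, 1.62) = (3.4248, -1.0724)
E(3.4248, -1.0724) = 20.93579632

20.93579632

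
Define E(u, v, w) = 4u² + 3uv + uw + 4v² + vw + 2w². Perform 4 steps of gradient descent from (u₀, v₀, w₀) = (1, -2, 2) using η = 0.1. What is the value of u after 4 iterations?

∇E = (8u + 3v + w, 3u + 8v + w, u + v + 4w)
Step 1: at (1, -2, 2), ∇E = (4, -11, 7) → (1, -2, 2) − 0.1·(4, -11, 7) = (0.6, -0.9, 1.3)
Step 2: at (0.6, -0.9, 1.3), ∇E = (3.4, -4.1, 4.9) → (0.6, -0.9, 1.3) − 0.1·(3.4, -4.1, 4.9) = (0.26, -0.49, 0.81)
Step 3: at (0.26, -0.49, 0.81), ∇E = (1.42, -2.33, 3.01) → (0.26, -0.49, 0.81) − 0.1·(1.42, -2.33, 3.01) = (0.118, -0.257, 0.509)
Step 4: at (0.118, -0.257, 0.509), ∇E = (0.682, -1.193, 1.897) → (0.118, -0.257, 0.509) − 0.1·(0.682, -1.193, 1.897) = (0.0498, -0.1377, 0.3193)
u = 0.0498

0.0498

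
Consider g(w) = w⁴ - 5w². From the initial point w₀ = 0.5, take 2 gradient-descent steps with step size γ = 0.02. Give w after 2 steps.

0.69156968

g′(w) = 4w³ - 10w
w₁ = 0.5 − 0.02·(-4.5) = 0.59
w₂ = 0.59 − 0.02·(-5.078484) = 0.69156968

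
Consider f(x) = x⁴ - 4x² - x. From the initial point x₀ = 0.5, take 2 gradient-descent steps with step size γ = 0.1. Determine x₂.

1.46705

f′(x) = 4x³ - 8x - 1
x₁ = 0.5 − 0.1·(-4.5) = 0.95
x₂ = 0.95 − 0.1·(-5.1705) = 1.46705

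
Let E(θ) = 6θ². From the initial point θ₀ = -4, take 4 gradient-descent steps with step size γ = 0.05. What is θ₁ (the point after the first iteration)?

-1.6

E′(θ) = 12θ
Step 1: E′(-4) = -48; θ₁ = -4 − 0.05·(-48) = -1.6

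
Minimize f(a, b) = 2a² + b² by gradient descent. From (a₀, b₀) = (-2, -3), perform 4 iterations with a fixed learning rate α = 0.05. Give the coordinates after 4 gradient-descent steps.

∇f = (4a, 2b)
(a₁, b₁) = (-2, -3) − 0.05·(-8, -6) = (-1.6, -2.7)
(a₂, b₂) = (-1.6, -2.7) − 0.05·(-6.4, -5.4) = (-1.28, -2.43)
(a₃, b₃) = (-1.28, -2.43) − 0.05·(-5.12, -4.86) = (-1.024, -2.187)
(a₄, b₄) = (-1.024, -2.187) − 0.05·(-4.096, -4.374) = (-0.8192, -1.9683)

(-0.8192, -1.9683)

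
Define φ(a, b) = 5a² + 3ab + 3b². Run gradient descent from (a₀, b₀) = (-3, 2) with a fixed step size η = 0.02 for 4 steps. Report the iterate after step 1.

∇φ = (10a + 3b, 3a + 6b)
Step 1: at (-3, 2), ∇φ = (-24, 3) → (-3, 2) − 0.02·(-24, 3) = (-2.52, 1.94)

(-2.52, 1.94)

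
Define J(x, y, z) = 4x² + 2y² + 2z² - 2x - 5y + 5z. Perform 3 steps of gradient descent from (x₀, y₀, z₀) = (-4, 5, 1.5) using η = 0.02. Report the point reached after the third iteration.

∇J = (8x - 2, 4y - 5, 4z + 5)
(x₁, y₁, z₁) = (-4, 5, 1.5) − 0.02·(-34, 15, 11) = (-3.32, 4.7, 1.28)
(x₂, y₂, z₂) = (-3.32, 4.7, 1.28) − 0.02·(-28.56, 13.8, 10.12) = (-2.7488, 4.424, 1.0776)
(x₃, y₃, z₃) = (-2.7488, 4.424, 1.0776) − 0.02·(-23.9904, 12.696, 9.3104) = (-2.268992, 4.17008, 0.891392)

(-2.268992, 4.17008, 0.891392)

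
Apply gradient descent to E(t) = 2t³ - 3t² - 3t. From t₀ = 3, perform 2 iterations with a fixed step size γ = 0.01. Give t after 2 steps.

2.432466

E′(t) = 6t² - 6t - 3
Step 1: E′(3) = 33; t₁ = 3 − 0.01·33 = 2.67
Step 2: E′(2.67) = 23.7534; t₂ = 2.67 − 0.01·23.7534 = 2.432466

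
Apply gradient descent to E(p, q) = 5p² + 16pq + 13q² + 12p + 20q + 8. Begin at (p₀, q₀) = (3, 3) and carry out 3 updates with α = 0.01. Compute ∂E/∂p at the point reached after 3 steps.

23.592848

∇E = (10p + 16q + 12, 16p + 26q + 20)
(p₁, q₁) = (3, 3) − 0.01·(90, 146) = (2.1, 1.54)
(p₂, q₂) = (2.1, 1.54) − 0.01·(57.64, 93.64) = (1.5236, 0.6036)
(p₃, q₃) = (1.5236, 0.6036) − 0.01·(36.8936, 60.0712) = (1.154664, 0.002888)
∂E/∂p at (1.154664, 0.002888) = 23.592848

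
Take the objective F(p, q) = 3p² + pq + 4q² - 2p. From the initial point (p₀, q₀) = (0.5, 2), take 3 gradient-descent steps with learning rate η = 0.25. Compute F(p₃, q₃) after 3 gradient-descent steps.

28.503173828125

∇F = (6p + q - 2, p + 8q)
(p₁, q₁) = (0.5, 2) − 0.25·(3, 16.5) = (-0.25, -2.125)
(p₂, q₂) = (-0.25, -2.125) − 0.25·(-5.625, -17.25) = (1.15625, 2.1875)
(p₃, q₃) = (1.15625, 2.1875) − 0.25·(7.125, 18.65625) = (-0.625, -2.4765625)
F(-0.625, -2.4765625) = 28.503173828125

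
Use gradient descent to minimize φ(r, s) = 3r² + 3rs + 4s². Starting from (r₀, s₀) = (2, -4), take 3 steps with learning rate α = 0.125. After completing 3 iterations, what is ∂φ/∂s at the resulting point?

∇φ = (6r + 3s, 3r + 8s)
Step 1: at (2, -4), ∇φ = (0, -26) → (2, -4) − 0.125·(0, -26) = (2, -0.75)
Step 2: at (2, -0.75), ∇φ = (9.75, 0) → (2, -0.75) − 0.125·(9.75, 0) = (0.78125, -0.75)
Step 3: at (0.78125, -0.75), ∇φ = (2.4375, -3.65625) → (0.78125, -0.75) − 0.125·(2.4375, -3.65625) = (0.4765625, -0.29296875)
∂φ/∂s at (0.4765625, -0.29296875) = -0.9140625

-0.9140625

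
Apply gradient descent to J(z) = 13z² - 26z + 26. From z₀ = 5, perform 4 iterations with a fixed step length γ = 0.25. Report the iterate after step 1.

-21

J′(z) = 26z - 26
z₁ = 5 − 0.25·104 = -21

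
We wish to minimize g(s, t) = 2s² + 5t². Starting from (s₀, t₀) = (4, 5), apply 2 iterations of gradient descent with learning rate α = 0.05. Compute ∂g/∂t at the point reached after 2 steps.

∇g = (4s, 10t)
(s₁, t₁) = (4, 5) − 0.05·(16, 50) = (3.2, 2.5)
(s₂, t₂) = (3.2, 2.5) − 0.05·(12.8, 25) = (2.56, 1.25)
∂g/∂t at (2.56, 1.25) = 12.5

12.5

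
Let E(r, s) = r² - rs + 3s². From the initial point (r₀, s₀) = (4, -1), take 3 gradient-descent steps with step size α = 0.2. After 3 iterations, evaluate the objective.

0.872448

∇E = (2r - s, -r + 6s)
(r₁, s₁) = (4, -1) − 0.2·(9, -10) = (2.2, 1)
(r₂, s₂) = (2.2, 1) − 0.2·(3.4, 3.8) = (1.52, 0.24)
(r₃, s₃) = (1.52, 0.24) − 0.2·(2.8, -0.08) = (0.96, 0.256)
E(0.96, 0.256) = 0.872448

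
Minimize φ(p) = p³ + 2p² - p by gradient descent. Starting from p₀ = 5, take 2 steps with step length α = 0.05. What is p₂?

φ′(p) = 3p² + 4p - 1
Step 1: φ′(5) = 94; p₁ = 5 − 0.05·94 = 0.3
Step 2: φ′(0.3) = 0.47; p₂ = 0.3 − 0.05·0.47 = 0.2765

0.2765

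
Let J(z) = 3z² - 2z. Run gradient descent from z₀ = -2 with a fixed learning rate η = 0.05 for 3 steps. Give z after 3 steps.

-0.467

J′(z) = 6z - 2
z₁ = -2 − 0.05·(-14) = -1.3
z₂ = -1.3 − 0.05·(-9.8) = -0.81
z₃ = -0.81 − 0.05·(-6.86) = -0.467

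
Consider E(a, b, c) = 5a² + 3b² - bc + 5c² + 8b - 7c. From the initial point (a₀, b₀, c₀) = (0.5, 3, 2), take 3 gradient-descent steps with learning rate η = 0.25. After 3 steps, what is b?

∇E = (10a, 6b - c + 8, -b + 10c - 7)
(a₁, b₁, c₁) = (0.5, 3, 2) − 0.25·(5, 24, 10) = (-0.75, -3, -0.5)
(a₂, b₂, c₂) = (-0.75, -3, -0.5) − 0.25·(-7.5, -9.5, -9) = (1.125, -0.625, 1.75)
(a₃, b₃, c₃) = (1.125, -0.625, 1.75) − 0.25·(11.25, 2.5, 11.125) = (-1.6875, -1.25, -1.03125)
b = -1.25

-1.25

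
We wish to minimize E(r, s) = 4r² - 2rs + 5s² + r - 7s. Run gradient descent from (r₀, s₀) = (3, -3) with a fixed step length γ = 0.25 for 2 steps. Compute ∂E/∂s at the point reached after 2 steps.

-146.25

∇E = (8r - 2s + 1, -2r + 10s - 7)
Step 1: at (3, -3), ∇E = (31, -43) → (3, -3) − 0.25·(31, -43) = (-4.75, 7.75)
Step 2: at (-4.75, 7.75), ∇E = (-52.5, 80) → (-4.75, 7.75) − 0.25·(-52.5, 80) = (8.375, -12.25)
∂E/∂s at (8.375, -12.25) = -146.25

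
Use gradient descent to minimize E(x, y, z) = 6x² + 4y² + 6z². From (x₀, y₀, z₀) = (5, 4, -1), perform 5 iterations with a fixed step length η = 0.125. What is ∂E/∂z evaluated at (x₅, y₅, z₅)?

0.375

∇E = (12x, 8y, 12z)
Step 1: at (5, 4, -1), ∇E = (60, 32, -12) → (5, 4, -1) − 0.125·(60, 32, -12) = (-2.5, 0, 0.5)
Step 2: at (-2.5, 0, 0.5), ∇E = (-30, 0, 6) → (-2.5, 0, 0.5) − 0.125·(-30, 0, 6) = (1.25, 0, -0.25)
Step 3: at (1.25, 0, -0.25), ∇E = (15, 0, -3) → (1.25, 0, -0.25) − 0.125·(15, 0, -3) = (-0.625, 0, 0.125)
Step 4: at (-0.625, 0, 0.125), ∇E = (-7.5, 0, 1.5) → (-0.625, 0, 0.125) − 0.125·(-7.5, 0, 1.5) = (0.3125, 0, -0.0625)
Step 5: at (0.3125, 0, -0.0625), ∇E = (3.75, 0, -0.75) → (0.3125, 0, -0.0625) − 0.125·(3.75, 0, -0.75) = (-0.15625, 0, 0.03125)
∂E/∂z at (-0.15625, 0, 0.03125) = 0.375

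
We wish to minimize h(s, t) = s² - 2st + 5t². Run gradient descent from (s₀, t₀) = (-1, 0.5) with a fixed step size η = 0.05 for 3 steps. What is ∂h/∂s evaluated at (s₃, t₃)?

∇h = (2s - 2t, -2s + 10t)
(s₁, t₁) = (-1, 0.5) − 0.05·(-3, 7) = (-0.85, 0.15)
(s₂, t₂) = (-0.85, 0.15) − 0.05·(-2, 3.2) = (-0.75, -0.01)
(s₃, t₃) = (-0.75, -0.01) − 0.05·(-1.48, 1.4) = (-0.676, -0.08)
∂h/∂s at (-0.676, -0.08) = -1.192

-1.192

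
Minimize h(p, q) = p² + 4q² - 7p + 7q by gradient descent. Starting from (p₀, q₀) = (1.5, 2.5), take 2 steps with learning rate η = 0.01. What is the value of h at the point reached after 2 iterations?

∇h = (2p - 7, 8q + 7)
Step 1: at (1.5, 2.5), ∇h = (-4, 27) → (1.5, 2.5) − 0.01·(-4, 27) = (1.54, 2.23)
Step 2: at (1.54, 2.23), ∇h = (-3.92, 24.84) → (1.54, 2.23) − 0.01·(-3.92, 24.84) = (1.5792, 1.9816)
h(1.5792, 1.9816) = 21.01762688

21.01762688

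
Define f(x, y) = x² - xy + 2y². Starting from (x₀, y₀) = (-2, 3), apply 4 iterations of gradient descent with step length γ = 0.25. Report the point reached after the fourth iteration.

∇f = (2x - y, -x + 4y)
(x₁, y₁) = (-2, 3) − 0.25·(-7, 14) = (-0.25, -0.5)
(x₂, y₂) = (-0.25, -0.5) − 0.25·(0, -1.75) = (-0.25, -0.0625)
(x₃, y₃) = (-0.25, -0.0625) − 0.25·(-0.4375, 0) = (-0.140625, -0.0625)
(x₄, y₄) = (-0.140625, -0.0625) − 0.25·(-0.21875, -0.109375) = (-0.0859375, -0.03515625)

(-0.0859375, -0.03515625)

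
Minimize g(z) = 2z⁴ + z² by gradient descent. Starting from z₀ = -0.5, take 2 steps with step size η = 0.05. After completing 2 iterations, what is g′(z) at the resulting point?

g′(z) = 8z³ + 2z
Step 1: g′(-0.5) = -2; z₁ = -0.5 − 0.05·(-2) = -0.4
Step 2: g′(-0.4) = -1.312; z₂ = -0.4 − 0.05·(-1.312) = -0.3344
g′(z) at (-0.3344) = -0.967949852672

-0.967949852672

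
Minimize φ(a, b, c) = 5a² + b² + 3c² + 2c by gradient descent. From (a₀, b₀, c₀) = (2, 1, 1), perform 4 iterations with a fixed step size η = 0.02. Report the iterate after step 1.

∇φ = (10a, 2b, 6c + 2)
Step 1: at (2, 1, 1), ∇φ = (20, 2, 8) → (2, 1, 1) − 0.02·(20, 2, 8) = (1.6, 0.96, 0.84)

(1.6, 0.96, 0.84)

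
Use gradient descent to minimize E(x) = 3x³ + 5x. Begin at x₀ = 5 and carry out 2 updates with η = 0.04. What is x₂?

E′(x) = 9x² + 5
x₁ = 5 − 0.04·230 = -4.2
x₂ = -4.2 − 0.04·163.76 = -10.7504

-10.7504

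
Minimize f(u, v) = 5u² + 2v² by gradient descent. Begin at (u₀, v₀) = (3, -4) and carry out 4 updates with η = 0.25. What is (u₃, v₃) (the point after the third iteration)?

∇f = (10u, 4v)
Step 1: at (3, -4), ∇f = (30, -16) → (3, -4) − 0.25·(30, -16) = (-4.5, 0)
Step 2: at (-4.5, 0), ∇f = (-45, 0) → (-4.5, 0) − 0.25·(-45, 0) = (6.75, 0)
Step 3: at (6.75, 0), ∇f = (67.5, 0) → (6.75, 0) − 0.25·(67.5, 0) = (-10.125, 0)

(-10.125, 0)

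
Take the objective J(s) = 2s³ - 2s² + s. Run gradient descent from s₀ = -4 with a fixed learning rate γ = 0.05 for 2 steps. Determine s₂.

-39.56675

J′(s) = 6s² - 4s + 1
Step 1: J′(-4) = 113; s₁ = -4 − 0.05·113 = -9.65
Step 2: J′(-9.65) = 598.335; s₂ = -9.65 − 0.05·598.335 = -39.56675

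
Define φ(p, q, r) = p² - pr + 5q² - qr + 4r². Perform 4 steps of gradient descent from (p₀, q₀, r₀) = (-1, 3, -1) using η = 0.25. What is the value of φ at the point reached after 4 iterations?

∇φ = (2p - r, 10q - r, -p - q + 8r)
Step 1: at (-1, 3, -1), ∇φ = (-1, 31, -10) → (-1, 3, -1) − 0.25·(-1, 31, -10) = (-0.75, -4.75, 1.5)
Step 2: at (-0.75, -4.75, 1.5), ∇φ = (-3, -49, 17.5) → (-0.75, -4.75, 1.5) − 0.25·(-3, -49, 17.5) = (0, 7.5, -2.875)
Step 3: at (0, 7.5, -2.875), ∇φ = (2.875, 77.875, -30.5) → (0, 7.5, -2.875) − 0.25·(2.875, 77.875, -30.5) = (-0.71875, -11.96875, 4.75)
Step 4: at (-0.71875, -11.96875, 4.75), ∇φ = (-6.1875, -124.4375, 50.6875) → (-0.71875, -11.96875, 4.75) − 0.25·(-6.1875, -124.4375, 50.6875) = (0.828125, 19.140625, -7.921875)
φ(0.828125, 19.140625, -7.921875) = 2241.7177734375

2241.7177734375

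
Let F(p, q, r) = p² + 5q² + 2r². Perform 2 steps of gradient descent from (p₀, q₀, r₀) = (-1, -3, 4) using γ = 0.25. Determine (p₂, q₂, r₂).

(-0.25, -6.75, 0)

∇F = (2p, 10q, 4r)
Step 1: at (-1, -3, 4), ∇F = (-2, -30, 16) → (-1, -3, 4) − 0.25·(-2, -30, 16) = (-0.5, 4.5, 0)
Step 2: at (-0.5, 4.5, 0), ∇F = (-1, 45, 0) → (-0.5, 4.5, 0) − 0.25·(-1, 45, 0) = (-0.25, -6.75, 0)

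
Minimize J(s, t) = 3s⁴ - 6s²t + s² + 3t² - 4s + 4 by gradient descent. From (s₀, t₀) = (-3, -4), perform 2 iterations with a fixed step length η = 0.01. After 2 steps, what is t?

∇J = (12s³ - 12st + 2s - 4, -6s² + 6t)
Step 1: at (-3, -4), ∇J = (-478, -78) → (-3, -4) − 0.01·(-478, -78) = (1.78, -3.22)
Step 2: at (1.78, -3.22), ∇J = (136.016224, -38.3304) → (1.78, -3.22) − 0.01·(136.016224, -38.3304) = (0.41983776, -2.836696)
t = -2.836696

-2.836696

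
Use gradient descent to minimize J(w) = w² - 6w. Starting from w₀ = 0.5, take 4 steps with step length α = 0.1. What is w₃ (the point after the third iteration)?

1.72

J′(w) = 2w - 6
w₁ = 0.5 − 0.1·(-5) = 1
w₂ = 1 − 0.1·(-4) = 1.4
w₃ = 1.4 − 0.1·(-3.2) = 1.72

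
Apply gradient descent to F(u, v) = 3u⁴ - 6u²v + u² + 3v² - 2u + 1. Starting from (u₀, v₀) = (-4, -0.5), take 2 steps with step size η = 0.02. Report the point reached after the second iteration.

∇F = (12u³ - 12uv + 2u - 2, -6u² + 6v)
(u₁, v₁) = (-4, -0.5) − 0.02·(-802, -99) = (12.04, 1.48)
(u₂, v₂) = (12.04, 1.48) − 0.02·(20752.301568, -860.8896) = (-403.00603136, 18.697792)

(-403.00603136, 18.697792)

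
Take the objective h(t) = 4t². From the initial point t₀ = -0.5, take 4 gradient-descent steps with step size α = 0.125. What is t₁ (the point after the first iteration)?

0

h′(t) = 8t
Step 1: h′(-0.5) = -4; t₁ = -0.5 − 0.125·(-4) = 0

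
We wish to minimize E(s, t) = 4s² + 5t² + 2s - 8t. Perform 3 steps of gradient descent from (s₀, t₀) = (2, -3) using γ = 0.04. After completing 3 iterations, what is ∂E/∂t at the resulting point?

∇E = (8s + 2, 10t - 8)
(s₁, t₁) = (2, -3) − 0.04·(18, -38) = (1.28, -1.48)
(s₂, t₂) = (1.28, -1.48) − 0.04·(12.24, -22.8) = (0.7904, -0.568)
(s₃, t₃) = (0.7904, -0.568) − 0.04·(8.3232, -13.68) = (0.457472, -0.0208)
∂E/∂t at (0.457472, -0.0208) = -8.208

-8.208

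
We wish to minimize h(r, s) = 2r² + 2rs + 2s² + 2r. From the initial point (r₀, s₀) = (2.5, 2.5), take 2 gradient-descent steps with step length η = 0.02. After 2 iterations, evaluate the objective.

25.34500864

∇h = (4r + 2s + 2, 2r + 4s)
Step 1: at (2.5, 2.5), ∇h = (17, 15) → (2.5, 2.5) − 0.02·(17, 15) = (2.16, 2.2)
Step 2: at (2.16, 2.2), ∇h = (15.04, 13.12) → (2.16, 2.2) − 0.02·(15.04, 13.12) = (1.8592, 1.9376)
h(1.8592, 1.9376) = 25.34500864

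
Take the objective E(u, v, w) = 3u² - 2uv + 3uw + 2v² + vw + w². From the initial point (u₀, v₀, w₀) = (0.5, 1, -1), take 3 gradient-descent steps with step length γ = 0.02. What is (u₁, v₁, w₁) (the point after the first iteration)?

∇E = (6u - 2v + 3w, -2u + 4v + w, 3u + v + 2w)
(u₁, v₁, w₁) = (0.5, 1, -1) − 0.02·(-2, 2, 0.5) = (0.54, 0.96, -1.01)

(0.54, 0.96, -1.01)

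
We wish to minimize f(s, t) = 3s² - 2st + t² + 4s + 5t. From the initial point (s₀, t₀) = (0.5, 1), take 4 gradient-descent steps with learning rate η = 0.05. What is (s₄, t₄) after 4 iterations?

(-0.2777, -0.1557)

∇f = (6s - 2t + 4, -2s + 2t + 5)
(s₁, t₁) = (0.5, 1) − 0.05·(5, 6) = (0.25, 0.7)
(s₂, t₂) = (0.25, 0.7) − 0.05·(4.1, 5.9) = (0.045, 0.405)
(s₃, t₃) = (0.045, 0.405) − 0.05·(3.46, 5.72) = (-0.128, 0.119)
(s₄, t₄) = (-0.128, 0.119) − 0.05·(2.994, 5.494) = (-0.2777, -0.1557)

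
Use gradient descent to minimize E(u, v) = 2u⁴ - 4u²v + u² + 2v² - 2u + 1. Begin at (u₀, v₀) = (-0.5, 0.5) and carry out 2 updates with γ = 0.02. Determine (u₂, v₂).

∇E = (8u³ - 8uv + 2u - 2, -4u² + 4v)
(u₁, v₁) = (-0.5, 0.5) − 0.02·(-2, 1) = (-0.46, 0.48)
(u₂, v₂) = (-0.46, 0.48) − 0.02·(-1.932288, 1.0736) = (-0.42135424, 0.458528)

(-0.42135424, 0.458528)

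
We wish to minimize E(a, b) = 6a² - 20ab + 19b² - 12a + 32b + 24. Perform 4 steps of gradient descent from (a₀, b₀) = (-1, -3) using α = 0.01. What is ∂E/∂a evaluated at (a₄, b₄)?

∇E = (12a - 20b - 12, -20a + 38b + 32)
(a₁, b₁) = (-1, -3) − 0.01·(36, -62) = (-1.36, -2.38)
(a₂, b₂) = (-1.36, -2.38) − 0.01·(19.28, -31.24) = (-1.5528, -2.0676)
(a₃, b₃) = (-1.5528, -2.0676) − 0.01·(10.7184, -15.5128) = (-1.659984, -1.912472)
(a₄, b₄) = (-1.659984, -1.912472) − 0.01·(6.329632, -7.474256) = (-1.72328032, -1.83772944)
∂E/∂a at (-1.72328032, -1.83772944) = 4.07522496

4.07522496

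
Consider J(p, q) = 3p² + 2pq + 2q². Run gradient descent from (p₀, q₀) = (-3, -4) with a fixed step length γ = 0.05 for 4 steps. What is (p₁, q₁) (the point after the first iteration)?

∇J = (6p + 2q, 2p + 4q)
Step 1: at (-3, -4), ∇J = (-26, -22) → (-3, -4) − 0.05·(-26, -22) = (-1.7, -2.9)

(-1.7, -2.9)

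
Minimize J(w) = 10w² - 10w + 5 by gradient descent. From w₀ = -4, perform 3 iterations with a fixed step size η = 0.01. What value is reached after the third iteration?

J′(w) = 20w - 10
w₁ = -4 − 0.01·(-90) = -3.1
w₂ = -3.1 − 0.01·(-72) = -2.38
w₃ = -2.38 − 0.01·(-57.6) = -1.804

-1.804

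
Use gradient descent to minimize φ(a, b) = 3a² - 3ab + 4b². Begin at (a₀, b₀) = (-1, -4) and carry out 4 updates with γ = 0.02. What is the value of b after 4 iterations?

∇φ = (6a - 3b, -3a + 8b)
Step 1: at (-1, -4), ∇φ = (6, -29) → (-1, -4) − 0.02·(6, -29) = (-1.12, -3.42)
Step 2: at (-1.12, -3.42), ∇φ = (3.54, -24) → (-1.12, -3.42) − 0.02·(3.54, -24) = (-1.1908, -2.94)
Step 3: at (-1.1908, -2.94), ∇φ = (1.6752, -19.9476) → (-1.1908, -2.94) − 0.02·(1.6752, -19.9476) = (-1.224304, -2.541048)
Step 4: at (-1.224304, -2.541048), ∇φ = (0.27732, -16.655472) → (-1.224304, -2.541048) − 0.02·(0.27732, -16.655472) = (-1.2298504, -2.20793856)
b = -2.20793856

-2.20793856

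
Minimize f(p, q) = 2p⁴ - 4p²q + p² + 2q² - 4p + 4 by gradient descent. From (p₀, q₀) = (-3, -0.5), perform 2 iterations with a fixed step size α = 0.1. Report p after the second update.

-7127.1776

∇f = (8p³ - 8pq + 2p - 4, -4p² + 4q)
Step 1: at (-3, -0.5), ∇f = (-238, -38) → (-3, -0.5) − 0.1·(-238, -38) = (20.8, 3.3)
Step 2: at (20.8, 3.3), ∇f = (71479.776, -1717.36) → (20.8, 3.3) − 0.1·(71479.776, -1717.36) = (-7127.1776, 175.036)
p = -7127.1776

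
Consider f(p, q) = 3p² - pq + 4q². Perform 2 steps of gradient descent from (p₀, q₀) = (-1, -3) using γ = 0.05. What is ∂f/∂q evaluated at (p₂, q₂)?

∇f = (6p - q, -p + 8q)
Step 1: at (-1, -3), ∇f = (-3, -23) → (-1, -3) − 0.05·(-3, -23) = (-0.85, -1.85)
Step 2: at (-0.85, -1.85), ∇f = (-3.25, -13.95) → (-0.85, -1.85) − 0.05·(-3.25, -13.95) = (-0.6875, -1.1525)
∂f/∂q at (-0.6875, -1.1525) = -8.5325

-8.5325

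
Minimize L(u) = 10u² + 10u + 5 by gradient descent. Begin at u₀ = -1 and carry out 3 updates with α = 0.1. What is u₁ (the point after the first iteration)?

0

L′(u) = 20u + 10
u₁ = -1 − 0.1·(-10) = 0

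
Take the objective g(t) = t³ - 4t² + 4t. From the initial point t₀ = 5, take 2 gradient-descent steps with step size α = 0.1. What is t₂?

g′(t) = 3t² - 8t + 4
t₁ = 5 − 0.1·39 = 1.1
t₂ = 1.1 − 0.1·(-1.17) = 1.217

1.217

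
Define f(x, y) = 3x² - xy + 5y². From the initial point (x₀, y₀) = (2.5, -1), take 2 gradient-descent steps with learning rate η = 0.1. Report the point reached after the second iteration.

(0.385, 0.09)

∇f = (6x - y, -x + 10y)
Step 1: at (2.5, -1), ∇f = (16, -12.5) → (2.5, -1) − 0.1·(16, -12.5) = (0.9, 0.25)
Step 2: at (0.9, 0.25), ∇f = (5.15, 1.6) → (0.9, 0.25) − 0.1·(5.15, 1.6) = (0.385, 0.09)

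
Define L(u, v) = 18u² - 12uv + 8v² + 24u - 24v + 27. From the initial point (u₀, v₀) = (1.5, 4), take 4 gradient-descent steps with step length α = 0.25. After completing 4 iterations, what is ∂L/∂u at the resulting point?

126474

∇L = (36u - 12v + 24, -12u + 16v - 24)
(u₁, v₁) = (1.5, 4) − 0.25·(30, 22) = (-6, -1.5)
(u₂, v₂) = (-6, -1.5) − 0.25·(-174, 24) = (37.5, -7.5)
(u₃, v₃) = (37.5, -7.5) − 0.25·(1464, -594) = (-328.5, 141)
(u₄, v₄) = (-328.5, 141) − 0.25·(-13494, 6174) = (3045, -1402.5)
∂L/∂u at (3045, -1402.5) = 126474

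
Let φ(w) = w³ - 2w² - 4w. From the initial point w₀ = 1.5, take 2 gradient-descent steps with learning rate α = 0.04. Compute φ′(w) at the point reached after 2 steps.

-1.928706973648

φ′(w) = 3w² - 4w - 4
Step 1: φ′(1.5) = -3.25; w₁ = 1.5 − 0.04·(-3.25) = 1.63
Step 2: φ′(1.63) = -2.5493; w₂ = 1.63 − 0.04·(-2.5493) = 1.731972
φ′(w) at (1.731972) = -1.928706973648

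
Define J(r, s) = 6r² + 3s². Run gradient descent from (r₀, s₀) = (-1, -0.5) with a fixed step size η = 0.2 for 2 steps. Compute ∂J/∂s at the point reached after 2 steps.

-0.12

∇J = (12r, 6s)
(r₁, s₁) = (-1, -0.5) − 0.2·(-12, -3) = (1.4, 0.1)
(r₂, s₂) = (1.4, 0.1) − 0.2·(16.8, 0.6) = (-1.96, -0.02)
∂J/∂s at (-1.96, -0.02) = -0.12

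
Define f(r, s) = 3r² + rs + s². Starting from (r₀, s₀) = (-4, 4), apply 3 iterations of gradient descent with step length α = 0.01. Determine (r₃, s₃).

∇f = (6r + s, r + 2s)
(r₁, s₁) = (-4, 4) − 0.01·(-20, 4) = (-3.8, 3.96)
(r₂, s₂) = (-3.8, 3.96) − 0.01·(-18.84, 4.12) = (-3.6116, 3.9188)
(r₃, s₃) = (-3.6116, 3.9188) − 0.01·(-17.7508, 4.226) = (-3.434092, 3.87654)

(-3.434092, 3.87654)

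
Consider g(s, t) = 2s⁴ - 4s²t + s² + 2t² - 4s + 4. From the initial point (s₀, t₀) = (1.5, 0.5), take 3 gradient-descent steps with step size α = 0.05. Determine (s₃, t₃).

∇g = (8s³ - 8st + 2s - 4, -4s² + 4t)
Step 1: at (1.5, 0.5), ∇g = (20, -7) → (1.5, 0.5) − 0.05·(20, -7) = (0.5, 0.85)
Step 2: at (0.5, 0.85), ∇g = (-5.4, 2.4) → (0.5, 0.85) − 0.05·(-5.4, 2.4) = (0.77, 0.73)
Step 3: at (0.77, 0.73), ∇g = (-3.304536, 0.5484) → (0.77, 0.73) − 0.05·(-3.304536, 0.5484) = (0.9352268, 0.70258)

(0.9352268, 0.70258)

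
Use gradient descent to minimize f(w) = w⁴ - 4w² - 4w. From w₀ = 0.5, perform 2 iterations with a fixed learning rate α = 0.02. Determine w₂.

f′(w) = 4w³ - 8w - 4
Step 1: f′(0.5) = -7.5; w₁ = 0.5 − 0.02·(-7.5) = 0.65
Step 2: f′(0.65) = -8.1015; w₂ = 0.65 − 0.02·(-8.1015) = 0.81203

0.81203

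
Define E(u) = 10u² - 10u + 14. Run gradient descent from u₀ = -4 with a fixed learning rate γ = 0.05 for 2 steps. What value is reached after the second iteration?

0.5

E′(u) = 20u - 10
u₁ = -4 − 0.05·(-90) = 0.5
u₂ = 0.5 − 0.05·0 = 0.5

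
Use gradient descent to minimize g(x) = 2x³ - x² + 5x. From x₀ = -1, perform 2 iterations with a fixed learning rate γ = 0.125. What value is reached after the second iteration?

g′(x) = 6x² - 2x + 5
Step 1: g′(-1) = 13; x₁ = -1 − 0.125·13 = -2.625
Step 2: g′(-2.625) = 51.59375; x₂ = -2.625 − 0.125·51.59375 = -9.07421875

-9.07421875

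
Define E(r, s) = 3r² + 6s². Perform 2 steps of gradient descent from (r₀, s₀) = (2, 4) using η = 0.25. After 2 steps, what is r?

0.5

∇E = (6r, 12s)
Step 1: at (2, 4), ∇E = (12, 48) → (2, 4) − 0.25·(12, 48) = (-1, -8)
Step 2: at (-1, -8), ∇E = (-6, -96) → (-1, -8) − 0.25·(-6, -96) = (0.5, 16)
r = 0.5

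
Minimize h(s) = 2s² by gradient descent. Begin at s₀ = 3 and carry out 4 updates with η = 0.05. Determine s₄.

h′(s) = 4s
s₁ = 3 − 0.05·12 = 2.4
s₂ = 2.4 − 0.05·9.6 = 1.92
s₃ = 1.92 − 0.05·7.68 = 1.536
s₄ = 1.536 − 0.05·6.144 = 1.2288

1.2288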